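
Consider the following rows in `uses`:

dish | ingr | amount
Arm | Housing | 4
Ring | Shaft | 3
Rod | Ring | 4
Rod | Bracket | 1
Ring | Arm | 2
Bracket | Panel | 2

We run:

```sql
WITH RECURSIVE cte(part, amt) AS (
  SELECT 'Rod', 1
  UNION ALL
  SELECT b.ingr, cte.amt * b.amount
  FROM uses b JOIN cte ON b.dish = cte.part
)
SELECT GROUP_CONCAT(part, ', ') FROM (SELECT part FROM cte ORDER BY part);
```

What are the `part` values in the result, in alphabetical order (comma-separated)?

Base: (Rod, amt=1).
Iteration 1: components of {Rod} -> Bracket = 1*1 = 1, Ring = 1*4 = 4.
Iteration 2: components of {Bracket,Ring} -> Arm = 4*2 = 8, Panel = 1*2 = 2, Shaft = 4*3 = 12.
Iteration 3: components of {Arm,Panel,Shaft} -> Housing = 8*4 = 32.
Iteration 4: no further components; recursion stops.

Arm, Bracket, Housing, Panel, Ring, Rod, Shaft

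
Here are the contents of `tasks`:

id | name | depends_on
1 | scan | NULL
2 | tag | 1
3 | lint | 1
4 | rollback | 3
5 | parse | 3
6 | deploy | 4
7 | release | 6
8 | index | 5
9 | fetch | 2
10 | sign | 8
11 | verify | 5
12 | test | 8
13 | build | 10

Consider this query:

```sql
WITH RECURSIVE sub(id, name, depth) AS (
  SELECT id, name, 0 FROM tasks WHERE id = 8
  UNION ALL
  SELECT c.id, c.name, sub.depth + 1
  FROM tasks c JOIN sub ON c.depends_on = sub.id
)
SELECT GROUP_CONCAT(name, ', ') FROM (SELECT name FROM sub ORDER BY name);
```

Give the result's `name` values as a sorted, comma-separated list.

Base: id=8 (index) at depth 0.
Iteration 1: rows with depends_on in {8} -> sign (id 10, depth 1), test (id 12, depth 1).
Iteration 2: rows with depends_on in {10,12} -> build (id 13, depth 2).
Iteration 3: no rows with depends_on in {13}; recursion stops.

build, index, sign, test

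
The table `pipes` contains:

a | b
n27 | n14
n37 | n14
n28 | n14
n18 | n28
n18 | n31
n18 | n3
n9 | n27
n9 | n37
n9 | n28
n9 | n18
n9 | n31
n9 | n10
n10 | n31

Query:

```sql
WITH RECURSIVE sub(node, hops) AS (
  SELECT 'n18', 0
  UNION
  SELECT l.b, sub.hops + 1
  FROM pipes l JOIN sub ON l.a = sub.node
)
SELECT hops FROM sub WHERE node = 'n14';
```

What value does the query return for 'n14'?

Base: (n18, hops=0).
Iteration 1: edges from {n18} -> (n28, hops=1), (n3, hops=1), (n31, hops=1).
Iteration 2: edges from {n28,n3,n31} -> (n14, hops=2).
Iteration 3: no outgoing edges from {n14}; recursion stops.

2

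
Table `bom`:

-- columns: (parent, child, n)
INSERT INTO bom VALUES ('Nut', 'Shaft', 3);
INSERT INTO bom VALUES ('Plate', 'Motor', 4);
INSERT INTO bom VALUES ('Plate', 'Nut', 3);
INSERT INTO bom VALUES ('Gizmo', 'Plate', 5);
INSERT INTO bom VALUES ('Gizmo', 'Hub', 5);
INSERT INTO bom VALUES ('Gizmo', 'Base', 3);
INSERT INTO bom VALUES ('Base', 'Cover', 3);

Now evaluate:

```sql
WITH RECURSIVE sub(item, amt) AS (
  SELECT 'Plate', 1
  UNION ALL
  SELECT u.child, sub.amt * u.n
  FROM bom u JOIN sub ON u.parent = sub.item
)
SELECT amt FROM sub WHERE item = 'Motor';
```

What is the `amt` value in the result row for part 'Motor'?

Base: (Plate, amt=1).
Iteration 1: components of {Plate} -> Motor = 1*4 = 4, Nut = 1*3 = 3.
Iteration 2: components of {Motor,Nut} -> Shaft = 3*3 = 9.
Iteration 3: no further components; recursion stops.

4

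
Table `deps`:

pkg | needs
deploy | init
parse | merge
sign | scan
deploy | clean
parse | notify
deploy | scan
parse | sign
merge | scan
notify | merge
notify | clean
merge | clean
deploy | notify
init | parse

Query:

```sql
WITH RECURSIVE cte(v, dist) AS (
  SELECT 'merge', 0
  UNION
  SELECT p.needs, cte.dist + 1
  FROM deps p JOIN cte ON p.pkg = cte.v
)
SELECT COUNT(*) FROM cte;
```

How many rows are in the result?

3

Base: (merge, dist=0).
Iteration 1: edges from {merge} -> (clean, dist=1), (scan, dist=1).
Iteration 2: no outgoing edges from {clean,scan}; recursion stops.
Total rows emitted: 3.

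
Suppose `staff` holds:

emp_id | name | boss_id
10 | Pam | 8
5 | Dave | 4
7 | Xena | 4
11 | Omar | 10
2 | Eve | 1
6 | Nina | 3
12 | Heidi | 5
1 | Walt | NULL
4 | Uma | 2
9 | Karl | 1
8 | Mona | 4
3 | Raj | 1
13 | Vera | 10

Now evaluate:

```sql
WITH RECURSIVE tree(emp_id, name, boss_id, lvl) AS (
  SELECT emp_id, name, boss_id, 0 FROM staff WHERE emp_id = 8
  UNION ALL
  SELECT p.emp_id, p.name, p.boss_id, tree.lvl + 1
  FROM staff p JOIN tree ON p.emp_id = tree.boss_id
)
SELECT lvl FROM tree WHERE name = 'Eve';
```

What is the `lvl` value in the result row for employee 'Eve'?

Base: emp_id=8 (Mona), boss_id=4, lvl 0.
Iteration 1: join on emp_id=4 -> Uma (id 4, boss_id=2, lvl 1).
Iteration 2: join on emp_id=2 -> Eve (id 2, boss_id=1, lvl 2).
Iteration 3: join on emp_id=1 -> Walt (id 1, boss_id=NULL, lvl 3).
Iteration 4: boss_id is NULL; no match; recursion stops.

2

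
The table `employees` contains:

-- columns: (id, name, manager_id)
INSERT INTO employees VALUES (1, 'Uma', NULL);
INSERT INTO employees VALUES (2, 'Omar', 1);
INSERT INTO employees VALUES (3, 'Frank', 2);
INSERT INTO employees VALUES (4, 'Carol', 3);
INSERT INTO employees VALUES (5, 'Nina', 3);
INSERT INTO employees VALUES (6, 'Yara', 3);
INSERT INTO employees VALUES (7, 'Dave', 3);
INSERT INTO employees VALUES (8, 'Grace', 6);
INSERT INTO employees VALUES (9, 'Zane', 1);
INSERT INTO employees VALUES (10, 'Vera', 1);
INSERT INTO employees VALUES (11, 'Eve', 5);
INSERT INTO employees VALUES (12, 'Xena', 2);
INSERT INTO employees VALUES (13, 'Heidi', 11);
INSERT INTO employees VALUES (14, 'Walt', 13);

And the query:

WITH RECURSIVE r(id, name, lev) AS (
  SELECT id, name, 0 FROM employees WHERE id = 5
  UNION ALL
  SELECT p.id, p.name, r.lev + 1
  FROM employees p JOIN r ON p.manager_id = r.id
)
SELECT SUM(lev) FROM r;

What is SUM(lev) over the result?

Base: id=5 (Nina) at lev 0.
Iteration 1: rows with manager_id in {5} -> Eve (id 11, lev 1).
Iteration 2: rows with manager_id in {11} -> Heidi (id 13, lev 2).
Iteration 3: rows with manager_id in {13} -> Walt (id 14, lev 3).
Iteration 4: no rows with manager_id in {14}; recursion stops.
SUM(lev) = 0 + 1 + 2 + 3 = 6.

6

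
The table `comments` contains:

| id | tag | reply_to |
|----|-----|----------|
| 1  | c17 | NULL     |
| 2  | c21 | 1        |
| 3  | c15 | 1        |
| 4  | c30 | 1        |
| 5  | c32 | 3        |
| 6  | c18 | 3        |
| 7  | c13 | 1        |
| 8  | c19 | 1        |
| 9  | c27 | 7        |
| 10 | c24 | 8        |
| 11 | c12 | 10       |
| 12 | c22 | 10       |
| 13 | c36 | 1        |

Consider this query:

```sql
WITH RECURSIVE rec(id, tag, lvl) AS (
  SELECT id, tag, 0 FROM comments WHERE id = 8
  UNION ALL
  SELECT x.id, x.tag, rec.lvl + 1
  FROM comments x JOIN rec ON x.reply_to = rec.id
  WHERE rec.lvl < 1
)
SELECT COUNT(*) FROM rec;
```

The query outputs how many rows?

2

Base: id=8 (c19) at lvl 0.
Iteration 1: rows with reply_to in {8} -> c24 (id 10, lvl 1).
Iteration 2: lvl < 1 fails for all current rows; recursion stops.
Total rows emitted: 2.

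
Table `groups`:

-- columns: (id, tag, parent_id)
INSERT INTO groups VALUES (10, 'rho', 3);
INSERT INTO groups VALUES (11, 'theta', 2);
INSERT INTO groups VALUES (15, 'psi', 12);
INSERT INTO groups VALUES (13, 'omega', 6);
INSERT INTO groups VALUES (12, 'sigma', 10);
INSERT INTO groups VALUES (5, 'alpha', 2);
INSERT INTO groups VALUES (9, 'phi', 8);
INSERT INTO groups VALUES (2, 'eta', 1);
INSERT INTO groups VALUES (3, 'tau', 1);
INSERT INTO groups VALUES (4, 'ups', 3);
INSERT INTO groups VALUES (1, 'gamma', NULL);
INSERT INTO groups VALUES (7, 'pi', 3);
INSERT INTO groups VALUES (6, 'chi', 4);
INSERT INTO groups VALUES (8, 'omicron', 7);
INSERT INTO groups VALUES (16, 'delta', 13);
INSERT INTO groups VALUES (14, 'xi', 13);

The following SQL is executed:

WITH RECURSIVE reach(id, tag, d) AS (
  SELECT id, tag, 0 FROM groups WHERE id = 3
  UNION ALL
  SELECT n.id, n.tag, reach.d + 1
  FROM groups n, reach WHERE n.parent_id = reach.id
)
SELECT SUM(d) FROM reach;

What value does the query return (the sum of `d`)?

Base: id=3 (tau) at d 0.
Iteration 1: rows with parent_id in {3} -> ups (id 4, d 1), pi (id 7, d 1), rho (id 10, d 1).
Iteration 2: rows with parent_id in {4,7,10} -> chi (id 6, d 2), omicron (id 8, d 2), sigma (id 12, d 2).
Iteration 3: rows with parent_id in {6,8,12} -> phi (id 9, d 3), omega (id 13, d 3), psi (id 15, d 3).
Iteration 4: rows with parent_id in {9,13,15} -> xi (id 14, d 4), delta (id 16, d 4).
Iteration 5: no rows with parent_id in {14,16}; recursion stops.
SUM(d) = 0 + 1 + 1 + 1 + 2 + 2 + 2 + 3 + 3 + 3 + 4 + 4 = 26.

26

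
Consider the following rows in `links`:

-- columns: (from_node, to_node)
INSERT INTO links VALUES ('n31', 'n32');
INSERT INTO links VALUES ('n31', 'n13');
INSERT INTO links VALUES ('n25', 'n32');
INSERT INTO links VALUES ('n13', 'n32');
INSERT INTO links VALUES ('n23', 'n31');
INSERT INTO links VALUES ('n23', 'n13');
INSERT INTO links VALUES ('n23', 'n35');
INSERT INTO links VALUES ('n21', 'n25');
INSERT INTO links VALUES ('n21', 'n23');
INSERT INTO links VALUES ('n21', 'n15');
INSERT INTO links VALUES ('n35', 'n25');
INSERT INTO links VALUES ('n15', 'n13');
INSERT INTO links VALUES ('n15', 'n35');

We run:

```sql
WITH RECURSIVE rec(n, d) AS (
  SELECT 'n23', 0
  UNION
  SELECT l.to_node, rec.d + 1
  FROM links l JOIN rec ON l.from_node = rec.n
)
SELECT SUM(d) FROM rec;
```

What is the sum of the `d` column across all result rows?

Base: (n23, d=0).
Iteration 1: edges from {n23} -> (n13, d=1), (n31, d=1), (n35, d=1).
Iteration 2: edges from {n13,n31,n35} -> (n13, d=2), (n25, d=2), (n32, d=2). [UNION drops 1 duplicate row(s)]
Iteration 3: edges from {n13,n25,n32} -> (n32, d=3). [UNION drops 1 duplicate row(s)]
Iteration 4: no outgoing edges from {n32}; recursion stops.
SUM(d) = 0 + 1 + 1 + 1 + 2 + 2 + 2 + 3 = 12.

12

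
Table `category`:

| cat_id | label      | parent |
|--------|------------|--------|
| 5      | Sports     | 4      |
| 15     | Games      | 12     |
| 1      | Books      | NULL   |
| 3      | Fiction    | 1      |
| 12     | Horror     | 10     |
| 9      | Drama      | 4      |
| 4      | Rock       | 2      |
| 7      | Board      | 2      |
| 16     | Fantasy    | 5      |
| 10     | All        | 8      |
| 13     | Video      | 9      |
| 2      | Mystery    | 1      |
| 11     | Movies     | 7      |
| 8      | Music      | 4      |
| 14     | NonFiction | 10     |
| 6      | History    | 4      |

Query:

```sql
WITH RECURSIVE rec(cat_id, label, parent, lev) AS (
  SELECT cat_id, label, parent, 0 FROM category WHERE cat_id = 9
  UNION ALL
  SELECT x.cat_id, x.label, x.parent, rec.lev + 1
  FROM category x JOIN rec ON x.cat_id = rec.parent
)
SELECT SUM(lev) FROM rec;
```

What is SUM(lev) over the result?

Base: cat_id=9 (Drama), parent=4, lev 0.
Iteration 1: join on cat_id=4 -> Rock (id 4, parent=2, lev 1).
Iteration 2: join on cat_id=2 -> Mystery (id 2, parent=1, lev 2).
Iteration 3: join on cat_id=1 -> Books (id 1, parent=NULL, lev 3).
Iteration 4: parent is NULL; no match; recursion stops.
SUM(lev) = 0 + 1 + 2 + 3 = 6.

6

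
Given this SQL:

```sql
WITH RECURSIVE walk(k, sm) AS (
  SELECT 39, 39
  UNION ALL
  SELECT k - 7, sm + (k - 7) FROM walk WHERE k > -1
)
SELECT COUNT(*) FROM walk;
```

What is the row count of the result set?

Base: k=39, sm=39.
Iteration 1: 39 > -1 holds -> k = 39 - 7 = 32, sm = 39 + 32 = 71.
Iteration 2: 32 > -1 holds -> k = 32 - 7 = 25, sm = 71 + 25 = 96.
Iteration 3: 25 > -1 holds -> k = 25 - 7 = 18, sm = 96 + 18 = 114.
Iteration 4: 18 > -1 holds -> k = 18 - 7 = 11, sm = 114 + 11 = 125.
Iteration 5: 11 > -1 holds -> k = 11 - 7 = 4, sm = 125 + 4 = 129.
Iteration 6: 4 > -1 holds -> k = 4 - 7 = -3, sm = 129 + -3 = 126.
Iteration 7: -3 > -1 fails; recursion stops.
Total rows emitted: 7.

7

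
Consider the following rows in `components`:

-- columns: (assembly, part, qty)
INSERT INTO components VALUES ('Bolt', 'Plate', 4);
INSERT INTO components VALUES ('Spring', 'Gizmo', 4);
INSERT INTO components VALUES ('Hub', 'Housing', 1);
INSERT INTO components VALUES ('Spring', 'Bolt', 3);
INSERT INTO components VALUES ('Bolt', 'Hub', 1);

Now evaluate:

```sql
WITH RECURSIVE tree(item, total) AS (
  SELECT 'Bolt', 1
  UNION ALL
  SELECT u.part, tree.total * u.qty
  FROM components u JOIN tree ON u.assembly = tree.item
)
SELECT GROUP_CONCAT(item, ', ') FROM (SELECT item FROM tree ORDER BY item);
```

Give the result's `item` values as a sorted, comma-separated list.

Base: (Bolt, total=1).
Iteration 1: components of {Bolt} -> Hub = 1*1 = 1, Plate = 1*4 = 4.
Iteration 2: components of {Hub,Plate} -> Housing = 1*1 = 1.
Iteration 3: no further components; recursion stops.

Bolt, Housing, Hub, Plate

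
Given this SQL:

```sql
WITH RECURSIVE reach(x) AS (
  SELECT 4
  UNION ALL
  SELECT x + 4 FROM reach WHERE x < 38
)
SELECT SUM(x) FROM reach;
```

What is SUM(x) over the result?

220

Base: x=4.
Iteration 1: 4 < 38 holds -> x = 4 + 4 = 8.
Iteration 2: 8 < 38 holds -> x = 8 + 4 = 12.
Iteration 3: 12 < 38 holds -> x = 12 + 4 = 16.
Iteration 4: 16 < 38 holds -> x = 16 + 4 = 20.
Iteration 5: 20 < 38 holds -> x = 20 + 4 = 24.
Iteration 6: 24 < 38 holds -> x = 24 + 4 = 28.
Iteration 7: 28 < 38 holds -> x = 28 + 4 = 32.
Iteration 8: 32 < 38 holds -> x = 32 + 4 = 36.
Iteration 9: 36 < 38 holds -> x = 36 + 4 = 40.
Iteration 10: 40 < 38 fails; recursion stops.
SUM(x) = 4 + 8 + 12 + 16 + 20 + 24 + 28 + 32 + 36 + 40 = 220.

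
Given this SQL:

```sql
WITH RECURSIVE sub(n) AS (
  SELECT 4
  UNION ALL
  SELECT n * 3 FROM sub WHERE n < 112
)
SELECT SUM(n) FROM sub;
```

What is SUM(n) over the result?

Base: n=4.
Iteration 1: 4 < 112 holds -> n = 4 * 3 = 12.
Iteration 2: 12 < 112 holds -> n = 12 * 3 = 36.
Iteration 3: 36 < 112 holds -> n = 36 * 3 = 108.
Iteration 4: 108 < 112 holds -> n = 108 * 3 = 324.
Iteration 5: 324 < 112 fails; recursion stops.
SUM(n) = 4 + 12 + 36 + 108 + 324 = 484.

484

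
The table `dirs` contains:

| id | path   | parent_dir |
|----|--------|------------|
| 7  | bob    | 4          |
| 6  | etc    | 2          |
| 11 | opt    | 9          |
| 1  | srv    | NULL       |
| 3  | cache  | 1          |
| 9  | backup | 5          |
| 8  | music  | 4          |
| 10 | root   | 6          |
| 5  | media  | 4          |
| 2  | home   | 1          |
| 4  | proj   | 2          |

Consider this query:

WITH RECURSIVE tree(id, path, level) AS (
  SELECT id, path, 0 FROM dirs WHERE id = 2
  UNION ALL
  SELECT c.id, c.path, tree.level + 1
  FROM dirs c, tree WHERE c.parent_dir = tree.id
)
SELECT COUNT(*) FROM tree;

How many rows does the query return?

9

Base: id=2 (home) at level 0.
Iteration 1: rows with parent_dir in {2} -> proj (id 4, level 1), etc (id 6, level 1).
Iteration 2: rows with parent_dir in {4,6} -> media (id 5, level 2), bob (id 7, level 2), music (id 8, level 2), root (id 10, level 2).
Iteration 3: rows with parent_dir in {5,7,8,10} -> backup (id 9, level 3).
Iteration 4: rows with parent_dir in {9} -> opt (id 11, level 4).
Iteration 5: no rows with parent_dir in {11}; recursion stops.
Total rows emitted: 9.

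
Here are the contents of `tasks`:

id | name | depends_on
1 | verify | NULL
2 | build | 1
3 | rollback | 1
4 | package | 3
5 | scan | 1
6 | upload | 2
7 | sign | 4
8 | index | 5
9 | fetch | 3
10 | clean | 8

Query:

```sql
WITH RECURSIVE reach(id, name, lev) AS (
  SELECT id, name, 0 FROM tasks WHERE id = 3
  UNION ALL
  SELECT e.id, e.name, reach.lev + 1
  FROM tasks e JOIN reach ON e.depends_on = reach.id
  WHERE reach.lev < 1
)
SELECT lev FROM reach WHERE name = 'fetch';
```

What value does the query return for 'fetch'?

1

Base: id=3 (rollback) at lev 0.
Iteration 1: rows with depends_on in {3} -> package (id 4, lev 1), fetch (id 9, lev 1).
Iteration 2: lev < 1 fails for all current rows; recursion stops.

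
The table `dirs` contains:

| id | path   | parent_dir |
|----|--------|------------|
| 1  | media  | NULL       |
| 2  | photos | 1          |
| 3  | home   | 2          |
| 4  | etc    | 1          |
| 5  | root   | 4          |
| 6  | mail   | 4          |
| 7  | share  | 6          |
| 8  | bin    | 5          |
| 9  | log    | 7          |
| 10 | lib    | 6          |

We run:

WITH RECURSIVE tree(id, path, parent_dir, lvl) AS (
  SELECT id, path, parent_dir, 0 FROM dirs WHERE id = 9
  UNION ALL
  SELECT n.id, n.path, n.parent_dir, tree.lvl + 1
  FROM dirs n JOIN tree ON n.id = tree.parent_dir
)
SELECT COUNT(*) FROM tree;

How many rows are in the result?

Base: id=9 (log), parent_dir=7, lvl 0.
Iteration 1: join on id=7 -> share (id 7, parent_dir=6, lvl 1).
Iteration 2: join on id=6 -> mail (id 6, parent_dir=4, lvl 2).
Iteration 3: join on id=4 -> etc (id 4, parent_dir=1, lvl 3).
Iteration 4: join on id=1 -> media (id 1, parent_dir=NULL, lvl 4).
Iteration 5: parent_dir is NULL; no match; recursion stops.
Total rows emitted: 5.

5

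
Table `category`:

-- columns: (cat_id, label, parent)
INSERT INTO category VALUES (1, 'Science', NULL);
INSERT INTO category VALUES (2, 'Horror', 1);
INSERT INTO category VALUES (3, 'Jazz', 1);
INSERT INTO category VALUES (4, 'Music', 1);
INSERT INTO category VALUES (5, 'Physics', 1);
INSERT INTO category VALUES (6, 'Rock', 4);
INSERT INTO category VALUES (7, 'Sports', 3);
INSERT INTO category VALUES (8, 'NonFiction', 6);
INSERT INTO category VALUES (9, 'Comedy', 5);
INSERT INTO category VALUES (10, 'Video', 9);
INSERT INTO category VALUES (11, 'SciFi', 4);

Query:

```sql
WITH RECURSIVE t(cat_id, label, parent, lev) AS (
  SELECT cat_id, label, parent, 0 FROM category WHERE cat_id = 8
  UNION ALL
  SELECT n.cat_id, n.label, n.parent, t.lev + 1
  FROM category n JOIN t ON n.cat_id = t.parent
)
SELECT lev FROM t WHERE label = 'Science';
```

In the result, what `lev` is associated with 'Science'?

3

Base: cat_id=8 (NonFiction), parent=6, lev 0.
Iteration 1: join on cat_id=6 -> Rock (id 6, parent=4, lev 1).
Iteration 2: join on cat_id=4 -> Music (id 4, parent=1, lev 2).
Iteration 3: join on cat_id=1 -> Science (id 1, parent=NULL, lev 3).
Iteration 4: parent is NULL; no match; recursion stops.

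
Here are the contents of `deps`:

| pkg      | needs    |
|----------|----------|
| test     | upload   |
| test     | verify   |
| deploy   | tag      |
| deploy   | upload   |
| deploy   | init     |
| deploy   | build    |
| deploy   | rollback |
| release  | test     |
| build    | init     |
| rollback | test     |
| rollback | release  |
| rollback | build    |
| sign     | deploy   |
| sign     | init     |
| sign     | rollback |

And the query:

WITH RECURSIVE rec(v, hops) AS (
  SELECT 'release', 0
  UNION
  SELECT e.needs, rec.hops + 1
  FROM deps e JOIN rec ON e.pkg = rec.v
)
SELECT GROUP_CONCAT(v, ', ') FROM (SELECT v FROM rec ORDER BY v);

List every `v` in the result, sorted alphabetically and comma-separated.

release, test, upload, verify

Base: (release, hops=0).
Iteration 1: edges from {release} -> (test, hops=1).
Iteration 2: edges from {test} -> (upload, hops=2), (verify, hops=2).
Iteration 3: no outgoing edges from {upload,verify}; recursion stops.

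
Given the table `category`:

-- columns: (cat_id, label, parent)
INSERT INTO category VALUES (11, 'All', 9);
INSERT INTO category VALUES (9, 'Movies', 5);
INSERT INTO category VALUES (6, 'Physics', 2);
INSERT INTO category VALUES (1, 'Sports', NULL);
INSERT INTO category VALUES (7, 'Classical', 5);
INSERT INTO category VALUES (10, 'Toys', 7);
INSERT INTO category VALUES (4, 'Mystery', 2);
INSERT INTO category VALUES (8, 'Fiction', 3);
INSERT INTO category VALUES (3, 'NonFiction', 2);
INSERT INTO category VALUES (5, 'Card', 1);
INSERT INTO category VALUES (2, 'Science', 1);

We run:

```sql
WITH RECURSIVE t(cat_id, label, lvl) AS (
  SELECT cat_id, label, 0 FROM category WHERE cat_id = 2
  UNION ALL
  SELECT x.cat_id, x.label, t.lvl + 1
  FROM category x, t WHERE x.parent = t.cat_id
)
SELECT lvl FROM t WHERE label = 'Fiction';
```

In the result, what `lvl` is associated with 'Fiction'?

2

Base: cat_id=2 (Science) at lvl 0.
Iteration 1: rows with parent in {2} -> NonFiction (id 3, lvl 1), Mystery (id 4, lvl 1), Physics (id 6, lvl 1).
Iteration 2: rows with parent in {3,4,6} -> Fiction (id 8, lvl 2).
Iteration 3: no rows with parent in {8}; recursion stops.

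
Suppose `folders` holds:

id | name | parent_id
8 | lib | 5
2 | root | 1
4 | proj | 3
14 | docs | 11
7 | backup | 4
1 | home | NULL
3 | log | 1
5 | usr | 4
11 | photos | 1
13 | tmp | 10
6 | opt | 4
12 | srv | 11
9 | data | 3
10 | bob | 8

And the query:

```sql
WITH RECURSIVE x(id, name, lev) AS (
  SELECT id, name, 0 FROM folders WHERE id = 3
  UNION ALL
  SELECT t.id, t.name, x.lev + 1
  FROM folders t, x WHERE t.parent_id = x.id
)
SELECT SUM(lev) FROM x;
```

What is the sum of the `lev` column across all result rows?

20

Base: id=3 (log) at lev 0.
Iteration 1: rows with parent_id in {3} -> proj (id 4, lev 1), data (id 9, lev 1).
Iteration 2: rows with parent_id in {4,9} -> usr (id 5, lev 2), opt (id 6, lev 2), backup (id 7, lev 2).
Iteration 3: rows with parent_id in {5,6,7} -> lib (id 8, lev 3).
Iteration 4: rows with parent_id in {8} -> bob (id 10, lev 4).
Iteration 5: rows with parent_id in {10} -> tmp (id 13, lev 5).
Iteration 6: no rows with parent_id in {13}; recursion stops.
SUM(lev) = 0 + 1 + 1 + 2 + 2 + 2 + 3 + 4 + 5 = 20.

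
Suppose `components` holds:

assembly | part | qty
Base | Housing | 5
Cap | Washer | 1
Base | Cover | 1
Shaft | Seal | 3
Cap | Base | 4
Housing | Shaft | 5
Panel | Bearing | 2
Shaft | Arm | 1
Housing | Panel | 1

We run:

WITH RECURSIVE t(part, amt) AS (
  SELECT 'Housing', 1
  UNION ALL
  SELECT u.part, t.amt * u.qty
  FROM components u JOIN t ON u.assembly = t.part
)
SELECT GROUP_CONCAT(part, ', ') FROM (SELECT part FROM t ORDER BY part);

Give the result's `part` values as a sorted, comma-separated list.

Arm, Bearing, Housing, Panel, Seal, Shaft

Base: (Housing, amt=1).
Iteration 1: components of {Housing} -> Panel = 1*1 = 1, Shaft = 1*5 = 5.
Iteration 2: components of {Panel,Shaft} -> Arm = 5*1 = 5, Bearing = 1*2 = 2, Seal = 5*3 = 15.
Iteration 3: no further components; recursion stops.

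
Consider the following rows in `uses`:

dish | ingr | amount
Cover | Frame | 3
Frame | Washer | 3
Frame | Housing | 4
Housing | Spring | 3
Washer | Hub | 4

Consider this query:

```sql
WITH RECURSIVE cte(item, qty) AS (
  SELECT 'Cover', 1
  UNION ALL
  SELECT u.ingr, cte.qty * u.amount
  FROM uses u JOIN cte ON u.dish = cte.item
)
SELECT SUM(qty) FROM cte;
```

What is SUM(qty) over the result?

Base: (Cover, qty=1).
Iteration 1: components of {Cover} -> Frame = 1*3 = 3.
Iteration 2: components of {Frame} -> Housing = 3*4 = 12, Washer = 3*3 = 9.
Iteration 3: components of {Housing,Washer} -> Hub = 9*4 = 36, Spring = 12*3 = 36.
Iteration 4: no further components; recursion stops.
SUM(qty) = 1 + 3 + 9 + 12 + 36 + 36 = 97.

97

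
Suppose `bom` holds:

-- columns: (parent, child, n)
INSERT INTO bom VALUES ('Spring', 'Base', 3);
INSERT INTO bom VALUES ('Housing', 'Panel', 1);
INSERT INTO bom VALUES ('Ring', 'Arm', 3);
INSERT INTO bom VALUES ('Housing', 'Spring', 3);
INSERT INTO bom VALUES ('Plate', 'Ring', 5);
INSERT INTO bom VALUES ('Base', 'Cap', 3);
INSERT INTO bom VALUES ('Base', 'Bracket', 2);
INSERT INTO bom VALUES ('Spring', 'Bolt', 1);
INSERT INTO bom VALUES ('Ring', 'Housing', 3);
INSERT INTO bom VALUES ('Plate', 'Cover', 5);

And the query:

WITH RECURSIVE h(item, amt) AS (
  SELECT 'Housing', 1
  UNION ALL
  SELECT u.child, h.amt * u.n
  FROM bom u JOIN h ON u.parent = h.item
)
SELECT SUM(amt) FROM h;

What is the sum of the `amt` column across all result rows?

Base: (Housing, amt=1).
Iteration 1: components of {Housing} -> Panel = 1*1 = 1, Spring = 1*3 = 3.
Iteration 2: components of {Panel,Spring} -> Base = 3*3 = 9, Bolt = 3*1 = 3.
Iteration 3: components of {Base,Bolt} -> Bracket = 9*2 = 18, Cap = 9*3 = 27.
Iteration 4: no further components; recursion stops.
SUM(amt) = 1 + 3 + 1 + 3 + 9 + 18 + 27 = 62.

62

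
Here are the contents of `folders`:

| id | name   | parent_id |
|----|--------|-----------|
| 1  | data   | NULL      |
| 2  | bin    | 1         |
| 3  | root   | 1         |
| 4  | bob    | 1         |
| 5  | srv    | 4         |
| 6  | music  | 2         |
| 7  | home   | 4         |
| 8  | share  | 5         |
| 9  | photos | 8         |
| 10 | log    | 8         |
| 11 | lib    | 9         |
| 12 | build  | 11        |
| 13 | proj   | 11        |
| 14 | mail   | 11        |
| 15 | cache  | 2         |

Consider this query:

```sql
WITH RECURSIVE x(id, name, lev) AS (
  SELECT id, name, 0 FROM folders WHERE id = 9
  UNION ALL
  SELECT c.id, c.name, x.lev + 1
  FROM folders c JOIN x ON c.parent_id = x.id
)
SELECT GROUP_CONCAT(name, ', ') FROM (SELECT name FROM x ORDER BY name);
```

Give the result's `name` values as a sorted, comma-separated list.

build, lib, mail, photos, proj

Base: id=9 (photos) at lev 0.
Iteration 1: rows with parent_id in {9} -> lib (id 11, lev 1).
Iteration 2: rows with parent_id in {11} -> build (id 12, lev 2), proj (id 13, lev 2), mail (id 14, lev 2).
Iteration 3: no rows with parent_id in {12,13,14}; recursion stops.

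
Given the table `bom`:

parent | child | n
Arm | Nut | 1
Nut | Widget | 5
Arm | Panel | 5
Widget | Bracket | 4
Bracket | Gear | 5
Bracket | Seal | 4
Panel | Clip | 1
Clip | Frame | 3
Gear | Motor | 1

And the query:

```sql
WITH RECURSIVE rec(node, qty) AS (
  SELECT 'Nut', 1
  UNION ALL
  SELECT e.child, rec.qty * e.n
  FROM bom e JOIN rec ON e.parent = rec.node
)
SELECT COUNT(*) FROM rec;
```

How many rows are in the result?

Base: (Nut, qty=1).
Iteration 1: components of {Nut} -> Widget = 1*5 = 5.
Iteration 2: components of {Widget} -> Bracket = 5*4 = 20.
Iteration 3: components of {Bracket} -> Gear = 20*5 = 100, Seal = 20*4 = 80.
Iteration 4: components of {Gear,Seal} -> Motor = 100*1 = 100.
Iteration 5: no further components; recursion stops.
Total rows emitted: 6.

6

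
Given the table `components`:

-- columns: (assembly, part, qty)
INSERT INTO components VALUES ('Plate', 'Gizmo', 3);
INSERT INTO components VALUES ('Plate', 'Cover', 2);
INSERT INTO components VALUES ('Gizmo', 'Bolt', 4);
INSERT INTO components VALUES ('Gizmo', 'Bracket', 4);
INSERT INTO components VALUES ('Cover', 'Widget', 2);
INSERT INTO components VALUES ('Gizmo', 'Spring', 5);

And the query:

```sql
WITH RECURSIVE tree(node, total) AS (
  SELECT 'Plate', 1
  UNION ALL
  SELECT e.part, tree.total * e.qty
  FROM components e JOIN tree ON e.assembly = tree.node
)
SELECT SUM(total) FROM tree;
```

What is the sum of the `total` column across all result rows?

Base: (Plate, total=1).
Iteration 1: components of {Plate} -> Cover = 1*2 = 2, Gizmo = 1*3 = 3.
Iteration 2: components of {Cover,Gizmo} -> Bolt = 3*4 = 12, Bracket = 3*4 = 12, Spring = 3*5 = 15, Widget = 2*2 = 4.
Iteration 3: no further components; recursion stops.
SUM(total) = 1 + 2 + 3 + 4 + 12 + 15 + 12 = 49.

49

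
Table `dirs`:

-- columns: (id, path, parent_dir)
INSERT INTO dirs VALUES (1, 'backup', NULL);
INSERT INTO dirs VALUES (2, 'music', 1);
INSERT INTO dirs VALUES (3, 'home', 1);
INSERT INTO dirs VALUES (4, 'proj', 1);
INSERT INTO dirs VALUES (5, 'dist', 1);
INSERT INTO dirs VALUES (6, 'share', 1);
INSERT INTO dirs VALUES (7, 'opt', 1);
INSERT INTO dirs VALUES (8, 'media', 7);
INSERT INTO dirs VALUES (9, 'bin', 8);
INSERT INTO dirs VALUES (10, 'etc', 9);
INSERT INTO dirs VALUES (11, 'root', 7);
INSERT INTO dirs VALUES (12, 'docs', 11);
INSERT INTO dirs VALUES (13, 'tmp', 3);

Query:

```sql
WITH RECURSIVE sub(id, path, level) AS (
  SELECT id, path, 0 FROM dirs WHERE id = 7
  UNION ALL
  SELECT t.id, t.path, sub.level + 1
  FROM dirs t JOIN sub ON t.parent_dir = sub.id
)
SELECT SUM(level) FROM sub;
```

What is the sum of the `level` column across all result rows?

9

Base: id=7 (opt) at level 0.
Iteration 1: rows with parent_dir in {7} -> media (id 8, level 1), root (id 11, level 1).
Iteration 2: rows with parent_dir in {8,11} -> bin (id 9, level 2), docs (id 12, level 2).
Iteration 3: rows with parent_dir in {9,12} -> etc (id 10, level 3).
Iteration 4: no rows with parent_dir in {10}; recursion stops.
SUM(level) = 0 + 1 + 1 + 2 + 2 + 3 = 9.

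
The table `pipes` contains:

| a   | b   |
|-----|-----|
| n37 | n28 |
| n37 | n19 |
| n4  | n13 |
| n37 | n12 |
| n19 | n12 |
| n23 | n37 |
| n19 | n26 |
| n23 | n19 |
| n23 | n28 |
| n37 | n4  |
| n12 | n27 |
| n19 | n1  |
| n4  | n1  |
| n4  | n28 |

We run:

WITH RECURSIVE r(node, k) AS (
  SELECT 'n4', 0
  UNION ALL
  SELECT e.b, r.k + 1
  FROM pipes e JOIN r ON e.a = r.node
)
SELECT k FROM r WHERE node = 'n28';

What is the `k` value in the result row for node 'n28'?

1

Base: (n4, k=0).
Iteration 1: edges from {n4} -> (n1, k=1), (n13, k=1), (n28, k=1).
Iteration 2: no outgoing edges from {n1,n13,n28}; recursion stops.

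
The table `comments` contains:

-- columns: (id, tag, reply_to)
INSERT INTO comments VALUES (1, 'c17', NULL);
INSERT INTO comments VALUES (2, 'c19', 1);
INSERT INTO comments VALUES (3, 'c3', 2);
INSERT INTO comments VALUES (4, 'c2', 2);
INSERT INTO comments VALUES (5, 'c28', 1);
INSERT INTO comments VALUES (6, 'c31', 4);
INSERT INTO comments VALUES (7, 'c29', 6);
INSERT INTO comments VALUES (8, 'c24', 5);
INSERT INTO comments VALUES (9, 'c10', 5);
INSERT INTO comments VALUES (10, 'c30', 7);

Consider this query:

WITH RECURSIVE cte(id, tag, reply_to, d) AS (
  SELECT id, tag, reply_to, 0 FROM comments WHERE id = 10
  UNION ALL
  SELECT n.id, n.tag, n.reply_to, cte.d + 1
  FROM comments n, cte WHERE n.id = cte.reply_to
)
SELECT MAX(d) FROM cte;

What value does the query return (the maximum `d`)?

Base: id=10 (c30), reply_to=7, d 0.
Iteration 1: join on id=7 -> c29 (id 7, reply_to=6, d 1).
Iteration 2: join on id=6 -> c31 (id 6, reply_to=4, d 2).
Iteration 3: join on id=4 -> c2 (id 4, reply_to=2, d 3).
Iteration 4: join on id=2 -> c19 (id 2, reply_to=1, d 4).
Iteration 5: join on id=1 -> c17 (id 1, reply_to=NULL, d 5).
Iteration 6: reply_to is NULL; no match; recursion stops.
d values: 0, 1, 2, 3, 4, 5; the maximum is 5.

5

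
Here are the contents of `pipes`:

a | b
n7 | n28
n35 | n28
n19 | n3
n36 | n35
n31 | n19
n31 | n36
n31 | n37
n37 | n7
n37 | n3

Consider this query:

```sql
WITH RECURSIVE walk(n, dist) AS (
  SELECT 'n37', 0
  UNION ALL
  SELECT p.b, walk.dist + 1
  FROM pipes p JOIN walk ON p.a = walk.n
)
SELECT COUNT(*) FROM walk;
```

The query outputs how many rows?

Base: (n37, dist=0).
Iteration 1: edges from {n37} -> (n3, dist=1), (n7, dist=1).
Iteration 2: edges from {n3,n7} -> (n28, dist=2).
Iteration 3: no outgoing edges from {n28}; recursion stops.
Total rows emitted: 4.

4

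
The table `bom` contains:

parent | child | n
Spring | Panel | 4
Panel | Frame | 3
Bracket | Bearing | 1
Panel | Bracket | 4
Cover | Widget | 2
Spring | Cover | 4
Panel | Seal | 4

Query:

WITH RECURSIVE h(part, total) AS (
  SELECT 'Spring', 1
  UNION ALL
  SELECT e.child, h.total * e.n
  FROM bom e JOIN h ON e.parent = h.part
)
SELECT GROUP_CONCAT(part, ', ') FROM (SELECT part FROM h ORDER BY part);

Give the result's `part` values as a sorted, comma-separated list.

Bearing, Bracket, Cover, Frame, Panel, Seal, Spring, Widget

Base: (Spring, total=1).
Iteration 1: components of {Spring} -> Cover = 1*4 = 4, Panel = 1*4 = 4.
Iteration 2: components of {Cover,Panel} -> Bracket = 4*4 = 16, Frame = 4*3 = 12, Seal = 4*4 = 16, Widget = 4*2 = 8.
Iteration 3: components of {Bracket,Frame,Seal,Widget} -> Bearing = 16*1 = 16.
Iteration 4: no further components; recursion stops.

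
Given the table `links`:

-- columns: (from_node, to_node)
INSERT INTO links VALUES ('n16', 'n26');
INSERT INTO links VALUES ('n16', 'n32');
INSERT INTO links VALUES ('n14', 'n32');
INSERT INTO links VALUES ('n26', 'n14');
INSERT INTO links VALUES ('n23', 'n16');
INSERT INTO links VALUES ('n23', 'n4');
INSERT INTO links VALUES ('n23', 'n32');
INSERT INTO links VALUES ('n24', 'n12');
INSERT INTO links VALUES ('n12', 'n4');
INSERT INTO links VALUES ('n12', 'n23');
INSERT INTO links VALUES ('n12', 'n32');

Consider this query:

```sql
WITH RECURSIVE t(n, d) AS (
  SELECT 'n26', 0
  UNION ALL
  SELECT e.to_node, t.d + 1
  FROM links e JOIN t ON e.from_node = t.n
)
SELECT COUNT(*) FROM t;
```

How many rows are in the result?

Base: (n26, d=0).
Iteration 1: edges from {n26} -> (n14, d=1).
Iteration 2: edges from {n14} -> (n32, d=2).
Iteration 3: no outgoing edges from {n32}; recursion stops.
Total rows emitted: 3.

3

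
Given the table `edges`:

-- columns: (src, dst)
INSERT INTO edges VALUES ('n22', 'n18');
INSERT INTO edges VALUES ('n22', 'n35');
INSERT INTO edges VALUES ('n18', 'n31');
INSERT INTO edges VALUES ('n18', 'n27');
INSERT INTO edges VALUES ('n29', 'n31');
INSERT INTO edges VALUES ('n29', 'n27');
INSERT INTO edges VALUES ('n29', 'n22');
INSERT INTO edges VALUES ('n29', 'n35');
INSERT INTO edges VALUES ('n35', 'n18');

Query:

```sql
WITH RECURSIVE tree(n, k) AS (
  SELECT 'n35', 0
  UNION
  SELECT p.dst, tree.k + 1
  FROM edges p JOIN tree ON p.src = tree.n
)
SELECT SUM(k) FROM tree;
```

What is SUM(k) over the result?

5

Base: (n35, k=0).
Iteration 1: edges from {n35} -> (n18, k=1).
Iteration 2: edges from {n18} -> (n27, k=2), (n31, k=2).
Iteration 3: no outgoing edges from {n27,n31}; recursion stops.
SUM(k) = 0 + 1 + 2 + 2 = 5.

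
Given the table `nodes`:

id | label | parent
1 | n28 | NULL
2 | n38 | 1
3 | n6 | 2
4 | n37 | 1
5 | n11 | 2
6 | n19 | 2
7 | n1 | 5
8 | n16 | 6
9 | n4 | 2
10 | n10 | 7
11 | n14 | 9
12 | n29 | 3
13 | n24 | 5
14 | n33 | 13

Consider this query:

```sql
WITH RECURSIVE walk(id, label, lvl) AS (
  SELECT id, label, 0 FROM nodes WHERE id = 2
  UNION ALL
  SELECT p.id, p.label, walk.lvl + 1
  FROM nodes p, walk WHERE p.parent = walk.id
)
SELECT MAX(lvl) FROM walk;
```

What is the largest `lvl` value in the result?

Base: id=2 (n38) at lvl 0.
Iteration 1: rows with parent in {2} -> n6 (id 3, lvl 1), n11 (id 5, lvl 1), n19 (id 6, lvl 1), n4 (id 9, lvl 1).
Iteration 2: rows with parent in {3,5,6,9} -> n1 (id 7, lvl 2), n16 (id 8, lvl 2), n14 (id 11, lvl 2), n29 (id 12, lvl 2), n24 (id 13, lvl 2).
Iteration 3: rows with parent in {7,8,11,12,13} -> n10 (id 10, lvl 3), n33 (id 14, lvl 3).
Iteration 4: no rows with parent in {10,14}; recursion stops.
lvl values: 0, 1, 1, 1, 1, 2, 2, 2, 2, 2, 3, 3; the maximum is 3.

3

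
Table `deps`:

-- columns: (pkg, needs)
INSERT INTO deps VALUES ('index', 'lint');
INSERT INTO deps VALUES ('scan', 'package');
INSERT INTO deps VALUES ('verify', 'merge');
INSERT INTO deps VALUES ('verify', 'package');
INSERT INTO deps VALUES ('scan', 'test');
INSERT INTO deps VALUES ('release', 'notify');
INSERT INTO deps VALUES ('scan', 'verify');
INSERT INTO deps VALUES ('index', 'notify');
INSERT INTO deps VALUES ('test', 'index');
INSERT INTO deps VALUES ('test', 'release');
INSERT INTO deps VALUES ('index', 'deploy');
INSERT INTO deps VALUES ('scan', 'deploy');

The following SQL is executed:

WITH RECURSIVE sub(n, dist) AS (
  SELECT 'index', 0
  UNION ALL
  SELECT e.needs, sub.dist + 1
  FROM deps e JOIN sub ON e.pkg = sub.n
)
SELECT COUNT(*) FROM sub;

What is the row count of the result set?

4

Base: (index, dist=0).
Iteration 1: edges from {index} -> (deploy, dist=1), (lint, dist=1), (notify, dist=1).
Iteration 2: no outgoing edges from {deploy,lint,notify}; recursion stops.
Total rows emitted: 4.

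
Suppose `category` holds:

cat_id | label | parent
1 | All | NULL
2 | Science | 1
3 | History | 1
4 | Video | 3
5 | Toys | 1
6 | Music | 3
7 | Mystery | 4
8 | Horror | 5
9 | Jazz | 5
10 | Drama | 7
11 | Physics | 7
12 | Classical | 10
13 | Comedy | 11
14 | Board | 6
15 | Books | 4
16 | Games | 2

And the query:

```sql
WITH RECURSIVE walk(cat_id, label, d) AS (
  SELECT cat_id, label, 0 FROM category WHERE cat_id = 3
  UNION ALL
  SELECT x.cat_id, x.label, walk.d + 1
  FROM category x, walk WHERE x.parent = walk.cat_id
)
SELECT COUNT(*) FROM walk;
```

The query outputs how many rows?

10

Base: cat_id=3 (History) at d 0.
Iteration 1: rows with parent in {3} -> Video (id 4, d 1), Music (id 6, d 1).
Iteration 2: rows with parent in {4,6} -> Mystery (id 7, d 2), Board (id 14, d 2), Books (id 15, d 2).
Iteration 3: rows with parent in {7,14,15} -> Drama (id 10, d 3), Physics (id 11, d 3).
Iteration 4: rows with parent in {10,11} -> Classical (id 12, d 4), Comedy (id 13, d 4).
Iteration 5: no rows with parent in {12,13}; recursion stops.
Total rows emitted: 10.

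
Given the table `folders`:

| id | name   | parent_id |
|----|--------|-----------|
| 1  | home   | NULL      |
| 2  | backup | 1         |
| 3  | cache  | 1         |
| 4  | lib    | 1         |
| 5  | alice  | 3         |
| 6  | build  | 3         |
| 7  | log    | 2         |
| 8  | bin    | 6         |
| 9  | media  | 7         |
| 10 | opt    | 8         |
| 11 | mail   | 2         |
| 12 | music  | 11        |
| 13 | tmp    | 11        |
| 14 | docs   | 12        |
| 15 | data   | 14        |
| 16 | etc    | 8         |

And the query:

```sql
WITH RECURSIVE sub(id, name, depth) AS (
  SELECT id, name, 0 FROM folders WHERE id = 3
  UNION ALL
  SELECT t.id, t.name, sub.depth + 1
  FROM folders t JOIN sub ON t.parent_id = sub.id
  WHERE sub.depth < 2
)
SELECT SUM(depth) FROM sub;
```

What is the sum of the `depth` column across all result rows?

4

Base: id=3 (cache) at depth 0.
Iteration 1: rows with parent_id in {3} -> alice (id 5, depth 1), build (id 6, depth 1).
Iteration 2: rows with parent_id in {5,6} -> bin (id 8, depth 2).
Iteration 3: depth < 2 fails for all current rows; recursion stops.
SUM(depth) = 0 + 1 + 1 + 2 = 4.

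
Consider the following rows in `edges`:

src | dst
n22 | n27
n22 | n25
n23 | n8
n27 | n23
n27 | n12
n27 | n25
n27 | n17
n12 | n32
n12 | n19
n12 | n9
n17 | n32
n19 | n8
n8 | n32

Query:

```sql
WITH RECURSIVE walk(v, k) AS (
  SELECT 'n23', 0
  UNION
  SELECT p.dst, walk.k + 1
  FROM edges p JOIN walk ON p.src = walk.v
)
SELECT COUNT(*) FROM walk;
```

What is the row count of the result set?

Base: (n23, k=0).
Iteration 1: edges from {n23} -> (n8, k=1).
Iteration 2: edges from {n8} -> (n32, k=2).
Iteration 3: no outgoing edges from {n32}; recursion stops.
Total rows emitted: 3.

3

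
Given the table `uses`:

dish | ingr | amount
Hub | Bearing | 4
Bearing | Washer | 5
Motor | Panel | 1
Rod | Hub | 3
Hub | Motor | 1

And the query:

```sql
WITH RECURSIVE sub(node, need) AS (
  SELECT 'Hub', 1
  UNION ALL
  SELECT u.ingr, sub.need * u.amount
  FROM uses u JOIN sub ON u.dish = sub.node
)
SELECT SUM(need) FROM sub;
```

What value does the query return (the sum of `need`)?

27

Base: (Hub, need=1).
Iteration 1: components of {Hub} -> Bearing = 1*4 = 4, Motor = 1*1 = 1.
Iteration 2: components of {Bearing,Motor} -> Panel = 1*1 = 1, Washer = 4*5 = 20.
Iteration 3: no further components; recursion stops.
SUM(need) = 1 + 4 + 1 + 20 + 1 = 27.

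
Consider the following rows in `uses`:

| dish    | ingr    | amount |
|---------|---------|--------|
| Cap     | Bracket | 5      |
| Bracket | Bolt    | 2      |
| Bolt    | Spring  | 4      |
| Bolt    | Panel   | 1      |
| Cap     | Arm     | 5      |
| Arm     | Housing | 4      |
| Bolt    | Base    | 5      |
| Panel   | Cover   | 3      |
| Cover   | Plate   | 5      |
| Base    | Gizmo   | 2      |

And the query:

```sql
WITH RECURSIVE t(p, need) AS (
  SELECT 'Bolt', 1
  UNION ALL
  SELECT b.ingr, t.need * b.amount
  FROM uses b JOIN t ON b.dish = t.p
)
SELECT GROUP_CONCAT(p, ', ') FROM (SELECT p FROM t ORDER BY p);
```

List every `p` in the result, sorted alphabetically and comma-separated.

Base: (Bolt, need=1).
Iteration 1: components of {Bolt} -> Base = 1*5 = 5, Panel = 1*1 = 1, Spring = 1*4 = 4.
Iteration 2: components of {Base,Panel,Spring} -> Cover = 1*3 = 3, Gizmo = 5*2 = 10.
Iteration 3: components of {Cover,Gizmo} -> Plate = 3*5 = 15.
Iteration 4: no further components; recursion stops.

Base, Bolt, Cover, Gizmo, Panel, Plate, Spring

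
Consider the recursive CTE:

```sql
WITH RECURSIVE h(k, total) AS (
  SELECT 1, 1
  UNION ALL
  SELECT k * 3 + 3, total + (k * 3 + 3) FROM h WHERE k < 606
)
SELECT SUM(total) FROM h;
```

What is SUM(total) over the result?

1326

Base: k=1, total=1.
Iteration 1: 1 < 606 holds -> k = 1 * 3 + 3 = 6, total = 1 + 6 = 7.
Iteration 2: 6 < 606 holds -> k = 6 * 3 + 3 = 21, total = 7 + 21 = 28.
Iteration 3: 21 < 606 holds -> k = 21 * 3 + 3 = 66, total = 28 + 66 = 94.
Iteration 4: 66 < 606 holds -> k = 66 * 3 + 3 = 201, total = 94 + 201 = 295.
Iteration 5: 201 < 606 holds -> k = 201 * 3 + 3 = 606, total = 295 + 606 = 901.
Iteration 6: 606 < 606 fails; recursion stops.
SUM(total) = 1 + 7 + 28 + 94 + 295 + 901 = 1326.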